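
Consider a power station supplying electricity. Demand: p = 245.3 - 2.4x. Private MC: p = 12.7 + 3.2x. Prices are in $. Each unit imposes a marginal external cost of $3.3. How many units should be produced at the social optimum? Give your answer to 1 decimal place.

x* = 40.9

Social marginal cost = private MC + MEC = 16.0 + 3.2x.
Set SMC = demand: 16.0 + 3.2x = 245.3 - 2.4x → x* = 40.9464.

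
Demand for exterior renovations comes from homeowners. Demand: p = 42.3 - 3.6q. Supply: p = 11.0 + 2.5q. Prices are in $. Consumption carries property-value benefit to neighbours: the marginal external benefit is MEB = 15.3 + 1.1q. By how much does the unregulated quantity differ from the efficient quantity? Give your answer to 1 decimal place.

Market equilibrium (private): 11.0 + 2.5q = 42.3 - 3.6q → q_m = 5.1311.
Social marginal benefit = demand + MEB = 57.6 - 2.5q.
Set SMB = MC: 57.6 - 2.5q = 11.0 + 2.5q → q* = 9.3200.
Gap = |5.1311 − 9.3200| = 4.1889.

4.2 units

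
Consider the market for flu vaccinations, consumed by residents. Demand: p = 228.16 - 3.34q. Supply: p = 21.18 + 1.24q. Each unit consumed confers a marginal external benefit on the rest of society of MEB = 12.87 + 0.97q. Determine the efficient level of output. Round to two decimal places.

Social marginal benefit = demand + MEB = 241.03 - 2.37q.
Set SMB = MC: 241.03 - 2.37q = 21.18 + 1.24q → q* = 60.9003.

q* = 60.90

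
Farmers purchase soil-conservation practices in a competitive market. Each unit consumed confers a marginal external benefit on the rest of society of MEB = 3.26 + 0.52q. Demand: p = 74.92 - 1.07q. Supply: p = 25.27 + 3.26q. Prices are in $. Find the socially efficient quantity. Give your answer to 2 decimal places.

Social marginal benefit = demand + MEB = 78.18 - 0.55q.
Set SMB = MC: 78.18 - 0.55q = 25.27 + 3.26q → q* = 13.8871.

q* = 13.89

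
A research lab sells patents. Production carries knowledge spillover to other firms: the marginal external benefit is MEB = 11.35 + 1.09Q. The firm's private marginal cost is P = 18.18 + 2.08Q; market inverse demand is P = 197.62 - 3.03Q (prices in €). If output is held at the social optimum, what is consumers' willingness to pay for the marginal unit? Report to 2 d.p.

Social marginal cost = private MC − MEB = 6.83 + 0.99Q.
Set SMC = demand: 6.83 + 0.99Q = 197.62 - 3.03Q → Q* = 47.4602.
Consumer price on the demand curve at Q*: 197.62 − 3.03×47.4602 = 53.8156.

P = €53.82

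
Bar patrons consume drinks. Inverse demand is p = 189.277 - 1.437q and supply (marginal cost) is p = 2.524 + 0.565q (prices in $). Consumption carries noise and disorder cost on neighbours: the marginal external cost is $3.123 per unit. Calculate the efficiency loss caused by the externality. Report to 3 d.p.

Market equilibrium (private): 2.524 + 0.565q = 189.277 - 1.437q → q_m = 93.2832.
Social marginal benefit = demand − MEC = 186.154 - 1.437q.
Set SMB = MC: 186.154 - 1.437q = 2.524 + 0.565q → q* = 91.7233.
Between q* and q_m the wedge MC − SMB runs linearly from 0 to MEC(q_m), so the loss is a triangle.
DWL = ½ × 1.5599 × 3.1230 = 2.4358.

DWL = $2.436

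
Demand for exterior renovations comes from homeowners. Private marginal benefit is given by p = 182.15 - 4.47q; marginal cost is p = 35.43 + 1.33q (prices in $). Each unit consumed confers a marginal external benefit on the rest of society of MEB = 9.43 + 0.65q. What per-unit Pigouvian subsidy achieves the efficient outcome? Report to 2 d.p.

Social marginal benefit = demand + MEB = 191.58 - 3.82q.
Set SMB = MC: 191.58 - 3.82q = 35.43 + 1.33q → q* = 30.3204.
The Pigouvian subsidy equals MEB at q*: 9.43 + 0.65×30.3204 = 29.1383.

subsidy = $29.14 per unit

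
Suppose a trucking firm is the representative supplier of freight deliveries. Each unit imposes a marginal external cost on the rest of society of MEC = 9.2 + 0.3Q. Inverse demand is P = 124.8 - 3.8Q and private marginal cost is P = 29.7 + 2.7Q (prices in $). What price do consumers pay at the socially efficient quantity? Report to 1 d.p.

P = $76.8

Social marginal cost = private MC + MEC = 38.9 + 3.0Q.
Set SMC = demand: 38.9 + 3.0Q = 124.8 - 3.8Q → Q* = 12.6324.
Consumer price on the demand curve at Q*: 124.8 − 3.8×12.6324 = 76.7969.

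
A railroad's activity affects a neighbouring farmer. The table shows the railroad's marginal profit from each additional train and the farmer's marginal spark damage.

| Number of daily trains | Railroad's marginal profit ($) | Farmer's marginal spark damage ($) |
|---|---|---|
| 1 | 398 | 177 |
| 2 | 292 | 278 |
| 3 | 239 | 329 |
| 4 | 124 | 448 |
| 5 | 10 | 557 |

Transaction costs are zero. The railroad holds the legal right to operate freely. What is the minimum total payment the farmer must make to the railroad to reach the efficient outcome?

Left alone the railroad would choose level 5 (marginal profit stays positive).
Efficient level: k* = 2 (marginal profit ≥ marginal spark damage through 2).
The farmer must at least cover the railroad's forgone profit from cutting 5→2: 239 + 124 + 10 = 373.

$373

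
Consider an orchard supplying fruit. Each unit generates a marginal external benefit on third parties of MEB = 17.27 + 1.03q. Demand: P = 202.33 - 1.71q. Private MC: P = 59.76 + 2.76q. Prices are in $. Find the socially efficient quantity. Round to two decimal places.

q* = 46.47

Social marginal cost = private MC − MEB = 42.49 + 1.73q.
Set SMC = demand: 42.49 + 1.73q = 202.33 - 1.71q → q* = 46.4651.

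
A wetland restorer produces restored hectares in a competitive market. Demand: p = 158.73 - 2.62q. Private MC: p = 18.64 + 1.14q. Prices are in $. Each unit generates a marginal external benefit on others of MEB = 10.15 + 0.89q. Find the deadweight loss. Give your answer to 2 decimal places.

Market equilibrium (private): 18.64 + 1.14q = 158.73 - 2.62q → q_m = 37.2580.
Social marginal cost = private MC − MEB = 8.49 + 0.25q.
Set SMC = demand: 8.49 + 0.25q = 158.73 - 2.62q → q* = 52.3484.
Height of the DWL triangle at q_m is demand(q_m) − SMC(q_m) = MEB(q_m) = 43.3096.
DWL = ½ × 15.0904 × 43.3096 = 326.7796.

DWL = $326.78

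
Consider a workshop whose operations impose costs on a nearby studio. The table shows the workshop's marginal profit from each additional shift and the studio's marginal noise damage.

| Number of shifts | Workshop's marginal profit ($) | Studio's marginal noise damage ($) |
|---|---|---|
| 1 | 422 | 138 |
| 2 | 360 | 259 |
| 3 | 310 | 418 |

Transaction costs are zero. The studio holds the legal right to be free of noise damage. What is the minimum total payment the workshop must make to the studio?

$397

Efficient level: marginal profit ≥ marginal noise damage through level 2, so k* = 2.
With the studio holding the right, the workshop must at least compensate total damage at k*: 138 + 259 = 397.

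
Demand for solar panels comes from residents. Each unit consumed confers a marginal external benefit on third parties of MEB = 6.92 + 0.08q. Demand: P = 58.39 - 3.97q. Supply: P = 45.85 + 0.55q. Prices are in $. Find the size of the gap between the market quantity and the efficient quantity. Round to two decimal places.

Market equilibrium (private): 45.85 + 0.55q = 58.39 - 3.97q → q_m = 2.7743.
Social marginal benefit = demand + MEB = 65.31 - 3.89q.
Set SMB = MC: 65.31 - 3.89q = 45.85 + 0.55q → q* = 4.3829.
Gap = |2.7743 − 4.3829| = 1.6086.

1.61 units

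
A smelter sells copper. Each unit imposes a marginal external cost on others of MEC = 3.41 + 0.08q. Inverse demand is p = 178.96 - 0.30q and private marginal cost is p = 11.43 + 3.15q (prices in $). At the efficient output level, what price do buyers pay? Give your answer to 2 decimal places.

P = $165.01

Social marginal cost = private MC + MEC = 14.84 + 3.23q.
Set SMC = demand: 14.84 + 3.23q = 178.96 - 0.30q → q* = 46.4929.
Consumer price on the demand curve at q*: 178.96 − 0.30×46.4929 = 165.0121.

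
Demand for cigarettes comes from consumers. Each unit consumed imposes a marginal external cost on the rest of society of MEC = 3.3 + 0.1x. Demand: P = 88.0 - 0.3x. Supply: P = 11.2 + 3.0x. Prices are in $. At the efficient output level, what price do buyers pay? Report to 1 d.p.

Social marginal benefit = demand − MEC = 84.7 - 0.4x.
Set SMB = MC: 84.7 - 0.4x = 11.2 + 3.0x → x* = 21.6176.
Consumer price on the demand curve at x*: 88.0 − 0.3×21.6176 = 81.5147.

P = $81.5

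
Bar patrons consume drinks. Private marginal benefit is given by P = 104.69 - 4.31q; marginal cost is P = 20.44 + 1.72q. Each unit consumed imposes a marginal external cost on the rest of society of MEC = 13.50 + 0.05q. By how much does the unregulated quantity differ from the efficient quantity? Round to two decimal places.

2.34 units

Market equilibrium (private): 20.44 + 1.72q = 104.69 - 4.31q → q_m = 13.9718.
Social marginal benefit = demand − MEC = 91.19 - 4.36q.
Set SMB = MC: 91.19 - 4.36q = 20.44 + 1.72q → q* = 11.6365.
Gap = |13.9718 − 11.6365| = 2.3353.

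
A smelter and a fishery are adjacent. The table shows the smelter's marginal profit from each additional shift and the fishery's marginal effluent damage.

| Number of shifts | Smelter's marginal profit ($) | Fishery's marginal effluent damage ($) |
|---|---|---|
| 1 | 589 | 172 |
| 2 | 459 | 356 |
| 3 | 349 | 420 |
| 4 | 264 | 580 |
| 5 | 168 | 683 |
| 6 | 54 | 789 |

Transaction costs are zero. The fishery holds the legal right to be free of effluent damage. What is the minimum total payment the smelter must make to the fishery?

$528

Efficient level: marginal profit ≥ marginal effluent damage through level 2, so k* = 2.
With the fishery holding the right, the smelter must at least compensate total damage at k*: 172 + 356 = 528.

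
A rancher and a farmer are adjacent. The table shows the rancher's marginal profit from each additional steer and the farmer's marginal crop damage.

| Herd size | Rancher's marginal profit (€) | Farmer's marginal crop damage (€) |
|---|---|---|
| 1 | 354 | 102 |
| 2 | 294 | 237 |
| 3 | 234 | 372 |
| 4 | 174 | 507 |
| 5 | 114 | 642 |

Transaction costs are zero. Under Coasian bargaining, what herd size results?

2

Bargaining reaches the level where marginal profit last exceeds marginal crop damage.
That holds through level 2 (294 ≥ 237) but not at 3 (234 < 372).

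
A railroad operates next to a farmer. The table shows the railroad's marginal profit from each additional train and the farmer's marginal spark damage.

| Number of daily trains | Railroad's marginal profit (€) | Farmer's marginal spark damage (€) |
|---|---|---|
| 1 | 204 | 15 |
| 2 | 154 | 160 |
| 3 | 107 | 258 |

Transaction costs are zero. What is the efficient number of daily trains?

1

Bargaining reaches the level where marginal profit last exceeds marginal spark damage.
That holds through level 1 (204 ≥ 15) but not at 2 (154 < 160).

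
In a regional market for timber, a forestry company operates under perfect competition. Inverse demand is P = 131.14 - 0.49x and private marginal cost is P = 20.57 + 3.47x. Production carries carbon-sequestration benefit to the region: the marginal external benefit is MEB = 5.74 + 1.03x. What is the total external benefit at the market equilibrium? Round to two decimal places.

561.78

Market equilibrium (private): 20.57 + 3.47x = 131.14 - 0.49x → x_m = 27.9217.
Total external benefit = ∫₀^{x_m} (5.74 + 1.03x) dx = 5.74×27.9217 + ½×1.03×27.9217² = 561.7755.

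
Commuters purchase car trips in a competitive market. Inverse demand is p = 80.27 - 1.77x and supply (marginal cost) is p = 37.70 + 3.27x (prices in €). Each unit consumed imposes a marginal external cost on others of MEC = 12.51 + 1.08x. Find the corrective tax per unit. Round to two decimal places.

Social marginal benefit = demand − MEC = 67.76 - 2.85x.
Set SMB = MC: 67.76 - 2.85x = 37.70 + 3.27x → x* = 4.9118.
The Pigouvian tax equals MEC at x*: 12.51 + 1.08×4.9118 = 17.8147.

tax = €17.81 per unit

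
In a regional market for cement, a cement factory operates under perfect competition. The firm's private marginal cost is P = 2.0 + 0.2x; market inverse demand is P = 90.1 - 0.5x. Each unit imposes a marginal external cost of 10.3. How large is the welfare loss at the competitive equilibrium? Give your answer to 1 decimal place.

DWL = 75.8

Market equilibrium (private): 2.0 + 0.2x = 90.1 - 0.5x → x_m = 125.8571.
Social marginal cost = private MC + MEC = 12.3 + 0.2x.
Set SMC = demand: 12.3 + 0.2x = 90.1 - 0.5x → x* = 111.1429.
Between x* and x_m the wedge SMC − demand runs linearly from 0 to MEC(x_m), so the loss is a triangle.
DWL = ½ × 14.7142 × 10.3000 = 75.7781.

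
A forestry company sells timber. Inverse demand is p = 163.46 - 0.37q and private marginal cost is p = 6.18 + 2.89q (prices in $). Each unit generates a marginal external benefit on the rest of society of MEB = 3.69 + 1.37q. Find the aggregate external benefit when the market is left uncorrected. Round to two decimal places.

$1772.44

Market equilibrium (private): 6.18 + 2.89q = 163.46 - 0.37q → q_m = 48.2454.
Total external benefit = ∫₀^{q_m} (3.69 + 1.37q) dq = 3.69×48.2454 + ½×1.37×48.2454² = 1772.4443.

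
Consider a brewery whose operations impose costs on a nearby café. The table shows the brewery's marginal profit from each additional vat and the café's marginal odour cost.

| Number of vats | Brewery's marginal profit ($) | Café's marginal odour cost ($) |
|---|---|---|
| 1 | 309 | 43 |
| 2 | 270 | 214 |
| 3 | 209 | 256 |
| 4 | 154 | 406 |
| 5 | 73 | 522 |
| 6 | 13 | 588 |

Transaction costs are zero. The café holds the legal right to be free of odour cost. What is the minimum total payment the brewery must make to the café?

Efficient level: marginal profit ≥ marginal odour cost through level 2, so k* = 2.
With the café holding the right, the brewery must at least compensate total damage at k*: 43 + 214 = 257.

$257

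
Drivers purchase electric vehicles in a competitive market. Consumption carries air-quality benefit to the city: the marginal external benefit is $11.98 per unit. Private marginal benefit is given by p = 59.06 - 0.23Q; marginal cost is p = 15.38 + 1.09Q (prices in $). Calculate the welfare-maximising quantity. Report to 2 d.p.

Social marginal benefit = demand + MEB = 71.04 - 0.23Q.
Set SMB = MC: 71.04 - 0.23Q = 15.38 + 1.09Q → Q* = 42.1667.

Q* = 42.17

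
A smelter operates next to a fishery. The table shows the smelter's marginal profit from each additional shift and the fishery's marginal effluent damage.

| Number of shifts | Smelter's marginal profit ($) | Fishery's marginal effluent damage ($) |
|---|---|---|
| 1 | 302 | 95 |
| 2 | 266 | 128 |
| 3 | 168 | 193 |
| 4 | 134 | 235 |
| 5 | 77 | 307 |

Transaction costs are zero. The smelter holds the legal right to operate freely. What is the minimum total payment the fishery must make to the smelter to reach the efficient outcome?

Left alone the smelter would choose level 5 (marginal profit stays positive).
Efficient level: k* = 2 (marginal profit ≥ marginal effluent damage through 2).
The fishery must at least cover the smelter's forgone profit from cutting 5→2: 168 + 134 + 77 = 379.

$379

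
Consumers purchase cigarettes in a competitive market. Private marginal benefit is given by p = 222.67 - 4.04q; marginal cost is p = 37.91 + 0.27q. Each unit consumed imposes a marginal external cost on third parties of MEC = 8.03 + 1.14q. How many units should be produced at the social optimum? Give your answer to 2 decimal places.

q* = 32.43

Social marginal benefit = demand − MEC = 214.64 - 5.18q.
Set SMB = MC: 214.64 - 5.18q = 37.91 + 0.27q → q* = 32.4275.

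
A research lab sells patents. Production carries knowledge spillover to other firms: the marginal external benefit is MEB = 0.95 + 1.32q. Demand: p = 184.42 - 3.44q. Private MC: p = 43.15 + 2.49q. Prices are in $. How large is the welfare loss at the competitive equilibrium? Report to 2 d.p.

Market equilibrium (private): 43.15 + 2.49q = 184.42 - 3.44q → q_m = 23.8229.
Social marginal cost = private MC − MEB = 42.20 + 1.17q.
Set SMC = demand: 42.20 + 1.17q = 184.42 - 3.44q → q* = 30.8503.
The loss is the area between SMC and demand from q* to q_m; with linear curves that's a triangle of height MEB(q_m).
DWL = ½ × 7.0274 × 32.3963 = 113.8309.

DWL = $113.83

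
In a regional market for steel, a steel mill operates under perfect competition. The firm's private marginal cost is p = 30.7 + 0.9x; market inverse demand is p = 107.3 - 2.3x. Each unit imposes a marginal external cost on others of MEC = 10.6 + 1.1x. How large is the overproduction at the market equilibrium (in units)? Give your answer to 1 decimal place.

8.6 units

Market equilibrium (private): 30.7 + 0.9x = 107.3 - 2.3x → x_m = 23.9375.
Social marginal cost = private MC + MEC = 41.3 + 2.0x.
Set SMC = demand: 41.3 + 2.0x = 107.3 - 2.3x → x* = 15.3488.
Gap = |23.9375 − 15.3488| = 8.5887.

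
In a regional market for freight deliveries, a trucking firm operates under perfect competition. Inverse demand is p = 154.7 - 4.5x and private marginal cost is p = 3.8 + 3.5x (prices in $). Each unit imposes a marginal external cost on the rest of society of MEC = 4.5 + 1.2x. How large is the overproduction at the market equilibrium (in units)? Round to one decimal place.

2.9 units

Market equilibrium (private): 3.8 + 3.5x = 154.7 - 4.5x → x_m = 18.8625.
Social marginal cost = private MC + MEC = 8.3 + 4.7x.
Set SMC = demand: 8.3 + 4.7x = 154.7 - 4.5x → x* = 15.9130.
Gap = |18.8625 − 15.9130| = 2.9495.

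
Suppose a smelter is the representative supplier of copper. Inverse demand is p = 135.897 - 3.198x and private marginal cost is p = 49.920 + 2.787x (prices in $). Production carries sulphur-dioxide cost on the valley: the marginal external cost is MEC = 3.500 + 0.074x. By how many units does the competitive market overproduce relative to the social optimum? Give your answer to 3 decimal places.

0.753 units

Market equilibrium (private): 49.920 + 2.787x = 135.897 - 3.198x → x_m = 14.3654.
Social marginal cost = private MC + MEC = 53.420 + 2.861x.
Set SMC = demand: 53.420 + 2.861x = 135.897 - 3.198x → x* = 13.6123.
Gap = |14.3654 − 13.6123| = 0.7531.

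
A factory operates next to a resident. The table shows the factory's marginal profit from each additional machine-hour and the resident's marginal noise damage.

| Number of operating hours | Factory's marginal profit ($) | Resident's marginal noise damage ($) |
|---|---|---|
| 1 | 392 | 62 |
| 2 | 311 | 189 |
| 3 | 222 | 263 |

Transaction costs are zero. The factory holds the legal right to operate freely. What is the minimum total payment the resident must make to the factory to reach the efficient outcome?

Left alone the factory would choose level 3 (marginal profit stays positive).
Efficient level: k* = 2 (marginal profit ≥ marginal noise damage through 2).
The resident must at least cover the factory's forgone profit from cutting 3→2: 222 = 222.

$222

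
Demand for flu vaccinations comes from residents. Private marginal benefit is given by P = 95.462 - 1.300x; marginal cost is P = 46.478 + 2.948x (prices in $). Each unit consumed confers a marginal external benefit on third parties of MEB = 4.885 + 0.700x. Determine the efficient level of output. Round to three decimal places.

x* = 15.183

Social marginal benefit = demand + MEB = 100.347 - 0.600x.
Set SMB = MC: 100.347 - 0.600x = 46.478 + 2.948x → x* = 15.1829.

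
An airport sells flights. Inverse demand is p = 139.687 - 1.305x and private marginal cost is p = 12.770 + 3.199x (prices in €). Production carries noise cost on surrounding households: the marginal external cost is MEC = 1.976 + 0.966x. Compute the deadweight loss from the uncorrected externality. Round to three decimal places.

DWL = €77.920

Market equilibrium (private): 12.770 + 3.199x = 139.687 - 1.305x → x_m = 28.1787.
Social marginal cost = private MC + MEC = 14.746 + 4.165x.
Set SMC = demand: 14.746 + 4.165x = 139.687 - 1.305x → x* = 22.8411.
Height of the DWL triangle at x_m is SMC(x_m) − demand(x_m) = MEC(x_m) = 29.1967.
DWL = ½ × 5.3376 × 29.1967 = 77.9202.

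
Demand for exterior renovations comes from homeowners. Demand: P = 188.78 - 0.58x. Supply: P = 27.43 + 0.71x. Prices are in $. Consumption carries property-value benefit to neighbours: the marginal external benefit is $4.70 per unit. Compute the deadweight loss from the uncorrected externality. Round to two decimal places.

DWL = $8.56

Market equilibrium (private): 27.43 + 0.71x = 188.78 - 0.58x → x_m = 125.0775.
Social marginal benefit = demand + MEB = 193.48 - 0.58x.
Set SMB = MC: 193.48 - 0.58x = 27.43 + 0.71x → x* = 128.7209.
Height of the DWL triangle at x_m is SMB(x_m) − MC(x_m) = MEB(x_m) = 4.7000.
DWL = ½ × 3.6434 × 4.7000 = 8.5620.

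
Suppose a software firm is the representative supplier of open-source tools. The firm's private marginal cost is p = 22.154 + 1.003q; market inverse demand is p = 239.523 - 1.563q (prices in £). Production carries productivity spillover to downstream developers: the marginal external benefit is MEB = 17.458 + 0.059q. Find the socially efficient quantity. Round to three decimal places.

Social marginal cost = private MC − MEB = 4.696 + 0.944q.
Set SMC = demand: 4.696 + 0.944q = 239.523 - 1.563q → q* = 93.6685.

q* = 93.669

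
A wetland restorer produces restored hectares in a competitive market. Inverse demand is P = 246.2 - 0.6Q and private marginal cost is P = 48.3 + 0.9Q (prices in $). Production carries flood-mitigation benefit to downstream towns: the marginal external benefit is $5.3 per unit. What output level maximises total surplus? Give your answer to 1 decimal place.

Q* = 135.5

Social marginal cost = private MC − MEB = 43.0 + 0.9Q.
Set SMC = demand: 43.0 + 0.9Q = 246.2 - 0.6Q → Q* = 135.4667.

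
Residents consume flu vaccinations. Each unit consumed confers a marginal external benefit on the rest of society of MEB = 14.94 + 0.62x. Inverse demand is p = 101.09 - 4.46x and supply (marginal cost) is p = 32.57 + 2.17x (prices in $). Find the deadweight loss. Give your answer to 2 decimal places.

Market equilibrium (private): 32.57 + 2.17x = 101.09 - 4.46x → x_m = 10.3348.
Social marginal benefit = demand + MEB = 116.03 - 3.84x.
Set SMB = MC: 116.03 - 3.84x = 32.57 + 2.17x → x* = 13.8869.
The welfare-loss triangle has base |x_m − x*| and height MEB(x_m) (the vertical gap between SMB and MC is zero at x* and MEB at x_m).
DWL = ½ × 3.5521 × 21.3476 = 37.9144.

DWL = $37.91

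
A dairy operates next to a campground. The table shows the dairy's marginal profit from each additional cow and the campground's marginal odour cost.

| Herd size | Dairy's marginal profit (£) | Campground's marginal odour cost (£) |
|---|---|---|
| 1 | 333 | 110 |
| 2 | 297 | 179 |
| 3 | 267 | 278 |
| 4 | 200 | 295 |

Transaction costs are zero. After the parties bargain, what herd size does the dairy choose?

2

Bargaining reaches the level where marginal profit last exceeds marginal odour cost.
That holds through level 2 (297 ≥ 179) but not at 3 (267 < 278).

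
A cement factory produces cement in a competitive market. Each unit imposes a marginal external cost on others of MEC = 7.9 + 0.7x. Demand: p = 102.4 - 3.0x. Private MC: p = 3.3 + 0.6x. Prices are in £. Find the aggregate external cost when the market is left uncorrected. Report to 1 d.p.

Market equilibrium (private): 3.3 + 0.6x = 102.4 - 3.0x → x_m = 27.5278.
Total external cost = ∫₀^{x_m} (7.9 + 0.7x) dx = 7.9×27.5278 + ½×0.7×27.5278² = 482.6925.

£482.7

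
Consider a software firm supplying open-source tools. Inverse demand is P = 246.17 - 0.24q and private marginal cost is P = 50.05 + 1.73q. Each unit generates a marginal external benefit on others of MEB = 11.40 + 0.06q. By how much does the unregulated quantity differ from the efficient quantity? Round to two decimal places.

Market equilibrium (private): 50.05 + 1.73q = 246.17 - 0.24q → q_m = 99.5533.
Social marginal cost = private MC − MEB = 38.65 + 1.67q.
Set SMC = demand: 38.65 + 1.67q = 246.17 - 0.24q → q* = 108.6492.
Gap = |99.5533 − 108.6492| = 9.0959.

9.10 units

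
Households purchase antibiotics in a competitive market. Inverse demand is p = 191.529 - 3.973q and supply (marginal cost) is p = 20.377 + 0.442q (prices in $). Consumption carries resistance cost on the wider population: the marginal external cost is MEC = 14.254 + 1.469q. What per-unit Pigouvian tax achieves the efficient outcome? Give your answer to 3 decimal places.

Social marginal benefit = demand − MEC = 177.275 - 5.442q.
Set SMB = MC: 177.275 - 5.442q = 20.377 + 0.442q → q* = 26.6652.
The Pigouvian tax equals MEC at q*: 14.254 + 1.469×26.6652 = 53.4252.

tax = $53.425 per unit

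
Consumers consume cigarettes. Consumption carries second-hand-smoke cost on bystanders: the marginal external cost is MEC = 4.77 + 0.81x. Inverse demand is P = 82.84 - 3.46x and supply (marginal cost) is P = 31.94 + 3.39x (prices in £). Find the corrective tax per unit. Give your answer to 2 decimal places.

Social marginal benefit = demand − MEC = 78.07 - 4.27x.
Set SMB = MC: 78.07 - 4.27x = 31.94 + 3.39x → x* = 6.0222.
The Pigouvian tax equals MEC at x*: 4.77 + 0.81×6.0222 = 9.6480.

tax = £9.65 per unit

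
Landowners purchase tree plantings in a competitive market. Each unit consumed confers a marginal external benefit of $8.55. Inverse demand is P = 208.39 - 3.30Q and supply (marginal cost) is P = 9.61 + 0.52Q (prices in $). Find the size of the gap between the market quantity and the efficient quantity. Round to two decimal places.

Market equilibrium (private): 9.61 + 0.52Q = 208.39 - 3.30Q → Q_m = 52.0366.
Social marginal benefit = demand + MEB = 216.94 - 3.30Q.
Set SMB = MC: 216.94 - 3.30Q = 9.61 + 0.52Q → Q* = 54.2749.
Gap = |52.0366 − 54.2749| = 2.2383.

2.24 units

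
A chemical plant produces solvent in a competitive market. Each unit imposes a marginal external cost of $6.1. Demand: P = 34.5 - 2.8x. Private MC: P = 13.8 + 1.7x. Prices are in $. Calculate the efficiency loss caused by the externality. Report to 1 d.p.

DWL = $4.1

Market equilibrium (private): 13.8 + 1.7x = 34.5 - 2.8x → x_m = 4.6000.
Social marginal cost = private MC + MEC = 19.9 + 1.7x.
Set SMC = demand: 19.9 + 1.7x = 34.5 - 2.8x → x* = 3.2444.
Between x* and x_m the wedge SMC − demand runs linearly from 0 to MEC(x_m), so the loss is a triangle.
DWL = ½ × 1.3556 × 6.1000 = 4.1346.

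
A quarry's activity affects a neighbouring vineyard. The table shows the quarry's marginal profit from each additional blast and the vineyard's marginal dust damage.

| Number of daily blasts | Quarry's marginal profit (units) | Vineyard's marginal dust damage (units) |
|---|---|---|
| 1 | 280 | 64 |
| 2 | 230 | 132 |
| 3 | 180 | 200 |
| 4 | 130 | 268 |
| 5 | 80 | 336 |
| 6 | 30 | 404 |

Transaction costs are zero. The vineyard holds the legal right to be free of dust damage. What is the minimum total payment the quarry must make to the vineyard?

Efficient level: marginal profit ≥ marginal dust damage through level 2, so k* = 2.
With the vineyard holding the right, the quarry must at least compensate total damage at k*: 64 + 132 = 196.

196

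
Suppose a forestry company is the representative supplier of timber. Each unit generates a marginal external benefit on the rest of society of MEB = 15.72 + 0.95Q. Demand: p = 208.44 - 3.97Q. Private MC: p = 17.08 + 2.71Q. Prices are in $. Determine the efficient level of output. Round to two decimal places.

Q* = 36.14

Social marginal cost = private MC − MEB = 1.36 + 1.76Q.
Set SMC = demand: 1.36 + 1.76Q = 208.44 - 3.97Q → Q* = 36.1396.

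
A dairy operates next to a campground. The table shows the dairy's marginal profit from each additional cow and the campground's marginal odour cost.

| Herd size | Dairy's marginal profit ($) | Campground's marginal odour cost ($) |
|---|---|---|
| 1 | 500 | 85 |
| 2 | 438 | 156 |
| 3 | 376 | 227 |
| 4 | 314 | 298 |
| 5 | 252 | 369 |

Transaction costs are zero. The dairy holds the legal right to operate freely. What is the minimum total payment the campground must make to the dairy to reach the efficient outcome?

Left alone the dairy would choose level 5 (marginal profit stays positive).
Efficient level: k* = 4 (marginal profit ≥ marginal odour cost through 4).
The campground must at least cover the dairy's forgone profit from cutting 5→4: 252 = 252.

$252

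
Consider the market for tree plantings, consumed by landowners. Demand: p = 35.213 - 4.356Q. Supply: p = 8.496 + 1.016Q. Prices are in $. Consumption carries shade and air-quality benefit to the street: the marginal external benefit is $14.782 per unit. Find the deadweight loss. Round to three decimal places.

Market equilibrium (private): 8.496 + 1.016Q = 35.213 - 4.356Q → Q_m = 4.9734.
Social marginal benefit = demand + MEB = 49.995 - 4.356Q.
Set SMB = MC: 49.995 - 4.356Q = 8.496 + 1.016Q → Q* = 7.7251.
The loss is the area between SMB and MC from Q* to Q_m; with linear curves that's a triangle of height MEB(Q_m).
DWL = ½ × 2.7517 × 14.7820 = 20.3378.

DWL = $20.338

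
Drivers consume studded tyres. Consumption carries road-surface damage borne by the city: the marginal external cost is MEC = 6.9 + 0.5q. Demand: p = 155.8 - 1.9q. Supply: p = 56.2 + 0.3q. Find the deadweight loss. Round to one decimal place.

Market equilibrium (private): 56.2 + 0.3q = 155.8 - 1.9q → q_m = 45.2727.
Social marginal benefit = demand − MEC = 148.9 - 2.4q.
Set SMB = MC: 148.9 - 2.4q = 56.2 + 0.3q → q* = 34.3333.
Height of the DWL triangle at q_m is MC(q_m) − SMB(q_m) = MEC(q_m) = 29.5364.
DWL = ½ × 10.9394 × 29.5364 = 161.5552.

DWL = 161.6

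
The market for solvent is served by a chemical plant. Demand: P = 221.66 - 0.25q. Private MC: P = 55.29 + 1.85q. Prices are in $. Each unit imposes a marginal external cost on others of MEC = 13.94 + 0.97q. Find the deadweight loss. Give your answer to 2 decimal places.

Market equilibrium (private): 55.29 + 1.85q = 221.66 - 0.25q → q_m = 79.2238.
Social marginal cost = private MC + MEC = 69.23 + 2.82q.
Set SMC = demand: 69.23 + 2.82q = 221.66 - 0.25q → q* = 49.6515.
Between q* and q_m the wedge SMC − demand runs linearly from 0 to MEC(q_m), so the loss is a triangle.
DWL = ½ × 29.5723 × 90.7871 = 1342.3917.

DWL = $1342.39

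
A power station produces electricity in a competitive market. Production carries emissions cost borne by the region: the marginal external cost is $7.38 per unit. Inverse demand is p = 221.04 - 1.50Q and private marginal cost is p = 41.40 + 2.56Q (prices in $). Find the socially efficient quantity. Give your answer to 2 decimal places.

Q* = 42.43

Social marginal cost = private MC + MEC = 48.78 + 2.56Q.
Set SMC = demand: 48.78 + 2.56Q = 221.04 - 1.50Q → Q* = 42.4286.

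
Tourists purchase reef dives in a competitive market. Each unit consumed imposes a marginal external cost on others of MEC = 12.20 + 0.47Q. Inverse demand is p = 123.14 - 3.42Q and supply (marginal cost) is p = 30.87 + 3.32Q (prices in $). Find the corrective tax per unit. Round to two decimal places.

tax = $17.42 per unit

Social marginal benefit = demand − MEC = 110.94 - 3.89Q.
Set SMB = MC: 110.94 - 3.89Q = 30.87 + 3.32Q → Q* = 11.1054.
The Pigouvian tax equals MEC at Q*: 12.20 + 0.47×11.1054 = 17.4195.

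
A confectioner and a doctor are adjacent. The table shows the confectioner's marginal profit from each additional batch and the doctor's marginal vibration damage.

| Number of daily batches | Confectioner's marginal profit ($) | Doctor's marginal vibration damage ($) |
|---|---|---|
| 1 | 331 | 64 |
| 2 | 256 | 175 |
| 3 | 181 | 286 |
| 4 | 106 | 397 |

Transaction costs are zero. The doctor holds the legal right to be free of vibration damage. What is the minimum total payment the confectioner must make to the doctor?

$239

Efficient level: marginal profit ≥ marginal vibration damage through level 2, so k* = 2.
With the doctor holding the right, the confectioner must at least compensate total damage at k*: 64 + 175 = 239.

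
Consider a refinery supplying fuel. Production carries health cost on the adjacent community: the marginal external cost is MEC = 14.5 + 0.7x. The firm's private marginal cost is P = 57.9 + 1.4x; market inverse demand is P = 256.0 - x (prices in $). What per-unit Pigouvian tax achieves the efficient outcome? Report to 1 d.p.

tax = $56.0 per unit

Social marginal cost = private MC + MEC = 72.4 + 2.1x.
Set SMC = demand: 72.4 + 2.1x = 256.0 - x → x* = 59.2258.
The Pigouvian tax equals MEC at x*: 14.5 + 0.7×59.2258 = 55.9581.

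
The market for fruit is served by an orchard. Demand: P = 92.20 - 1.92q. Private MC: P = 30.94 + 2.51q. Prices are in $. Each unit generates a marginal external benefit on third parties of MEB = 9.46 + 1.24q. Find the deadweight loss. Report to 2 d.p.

Market equilibrium (private): 30.94 + 2.51q = 92.20 - 1.92q → q_m = 13.8284.
Social marginal cost = private MC − MEB = 21.48 + 1.27q.
Set SMC = demand: 21.48 + 1.27q = 92.20 - 1.92q → q* = 22.1693.
Height of the DWL triangle at q_m is demand(q_m) − SMC(q_m) = MEB(q_m) = 26.6073.
DWL = ½ × 8.3409 × 26.6073 = 110.9644.

DWL = $110.96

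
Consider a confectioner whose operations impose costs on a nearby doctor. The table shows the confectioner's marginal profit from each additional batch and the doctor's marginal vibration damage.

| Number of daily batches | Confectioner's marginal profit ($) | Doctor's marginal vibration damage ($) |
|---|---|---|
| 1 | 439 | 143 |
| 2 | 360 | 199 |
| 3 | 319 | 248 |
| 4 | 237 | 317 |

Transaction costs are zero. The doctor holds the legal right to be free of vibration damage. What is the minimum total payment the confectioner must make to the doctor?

Efficient level: marginal profit ≥ marginal vibration damage through level 3, so k* = 3.
With the doctor holding the right, the confectioner must at least compensate total damage at k*: 143 + 199 + 248 = 590.

$590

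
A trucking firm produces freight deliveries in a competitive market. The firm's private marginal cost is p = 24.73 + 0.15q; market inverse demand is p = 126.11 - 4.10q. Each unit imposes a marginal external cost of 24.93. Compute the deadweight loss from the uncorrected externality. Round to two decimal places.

DWL = 73.12

Market equilibrium (private): 24.73 + 0.15q = 126.11 - 4.10q → q_m = 23.8541.
Social marginal cost = private MC + MEC = 49.66 + 0.15q.
Set SMC = demand: 49.66 + 0.15q = 126.11 - 4.10q → q* = 17.9882.
The welfare-loss triangle has base |q_m − q*| and height MEC(q_m) (the vertical gap between SMC and demand is zero at q* and MEC at q_m).
DWL = ½ × 5.8659 × 24.9300 = 73.1184.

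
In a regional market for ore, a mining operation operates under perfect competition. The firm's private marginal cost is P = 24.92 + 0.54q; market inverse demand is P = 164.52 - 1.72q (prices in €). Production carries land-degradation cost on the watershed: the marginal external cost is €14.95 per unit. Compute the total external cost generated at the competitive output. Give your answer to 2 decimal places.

Market equilibrium (private): 24.92 + 0.54q = 164.52 - 1.72q → q_m = 61.7699.
Total external cost = MEC × q_m = 14.95 × 61.7699 = 923.4600.

€923.46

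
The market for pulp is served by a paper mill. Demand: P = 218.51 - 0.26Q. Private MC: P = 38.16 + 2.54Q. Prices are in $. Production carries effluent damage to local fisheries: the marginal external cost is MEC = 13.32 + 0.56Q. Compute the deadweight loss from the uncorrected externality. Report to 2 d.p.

DWL = $363.00

Market equilibrium (private): 38.16 + 2.54Q = 218.51 - 0.26Q → Q_m = 64.4107.
Social marginal cost = private MC + MEC = 51.48 + 3.10Q.
Set SMC = demand: 51.48 + 3.10Q = 218.51 - 0.26Q → Q* = 49.7113.
The welfare-loss triangle has base |Q_m − Q*| and height MEC(Q_m) (the vertical gap between SMC and demand is zero at Q* and MEC at Q_m).
DWL = ½ × 14.6994 × 49.3900 = 363.0017.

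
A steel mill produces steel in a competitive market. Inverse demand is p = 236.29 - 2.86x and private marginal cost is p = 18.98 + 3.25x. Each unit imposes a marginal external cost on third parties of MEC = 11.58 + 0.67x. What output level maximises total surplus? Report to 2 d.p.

x* = 30.34

Social marginal cost = private MC + MEC = 30.56 + 3.92x.
Set SMC = demand: 30.56 + 3.92x = 236.29 - 2.86x → x* = 30.3437.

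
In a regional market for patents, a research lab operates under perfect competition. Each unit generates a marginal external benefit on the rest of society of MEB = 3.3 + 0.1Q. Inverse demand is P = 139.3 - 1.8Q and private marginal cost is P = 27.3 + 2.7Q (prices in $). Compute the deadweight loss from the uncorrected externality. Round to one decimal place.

DWL = $3.8

Market equilibrium (private): 27.3 + 2.7Q = 139.3 - 1.8Q → Q_m = 24.8889.
Social marginal cost = private MC − MEB = 24.0 + 2.6Q.
Set SMC = demand: 24.0 + 2.6Q = 139.3 - 1.8Q → Q* = 26.2045.
Height of the DWL triangle at Q_m is demand(Q_m) − SMC(Q_m) = MEB(Q_m) = 5.7889.
DWL = ½ × 1.3156 × 5.7889 = 3.8079.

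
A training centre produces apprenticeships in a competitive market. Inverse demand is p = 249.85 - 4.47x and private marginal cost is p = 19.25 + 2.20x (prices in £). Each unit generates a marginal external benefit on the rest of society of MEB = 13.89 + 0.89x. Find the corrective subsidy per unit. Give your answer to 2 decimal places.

subsidy = £51.54 per unit

Social marginal cost = private MC − MEB = 5.36 + 1.31x.
Set SMC = demand: 5.36 + 1.31x = 249.85 - 4.47x → x* = 42.2993.
The Pigouvian subsidy equals MEB at x*: 13.89 + 0.89×42.2993 = 51.5364.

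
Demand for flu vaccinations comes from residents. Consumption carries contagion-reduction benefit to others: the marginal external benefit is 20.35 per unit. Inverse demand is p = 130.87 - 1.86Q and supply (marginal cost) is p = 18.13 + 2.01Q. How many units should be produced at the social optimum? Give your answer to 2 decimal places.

Q* = 34.39

Social marginal benefit = demand + MEB = 151.22 - 1.86Q.
Set SMB = MC: 151.22 - 1.86Q = 18.13 + 2.01Q → Q* = 34.3902.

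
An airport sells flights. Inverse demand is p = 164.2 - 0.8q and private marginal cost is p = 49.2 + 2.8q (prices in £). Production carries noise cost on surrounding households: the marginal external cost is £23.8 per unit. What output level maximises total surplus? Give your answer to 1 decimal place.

q* = 25.3

Social marginal cost = private MC + MEC = 73.0 + 2.8q.
Set SMC = demand: 73.0 + 2.8q = 164.2 - 0.8q → q* = 25.3333.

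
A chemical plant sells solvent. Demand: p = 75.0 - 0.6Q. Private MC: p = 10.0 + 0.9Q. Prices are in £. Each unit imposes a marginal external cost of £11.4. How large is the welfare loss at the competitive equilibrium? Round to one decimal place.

Market equilibrium (private): 10.0 + 0.9Q = 75.0 - 0.6Q → Q_m = 43.3333.
Social marginal cost = private MC + MEC = 21.4 + 0.9Q.
Set SMC = demand: 21.4 + 0.9Q = 75.0 - 0.6Q → Q* = 35.7333.
The loss is the area between SMC and demand from Q* to Q_m; with linear curves that's a triangle of height MEC(Q_m).
DWL = ½ × 7.6000 × 11.4000 = 43.3200.

DWL = £43.3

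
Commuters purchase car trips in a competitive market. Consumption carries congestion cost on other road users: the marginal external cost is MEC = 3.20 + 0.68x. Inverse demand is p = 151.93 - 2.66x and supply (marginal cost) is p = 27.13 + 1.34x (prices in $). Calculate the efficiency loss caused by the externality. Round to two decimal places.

Market equilibrium (private): 27.13 + 1.34x = 151.93 - 2.66x → x_m = 31.2000.
Social marginal benefit = demand − MEC = 148.73 - 3.34x.
Set SMB = MC: 148.73 - 3.34x = 27.13 + 1.34x → x* = 25.9829.
The welfare-loss triangle has base |x_m − x*| and height MEC(x_m) (the vertical gap between SMB and MC is zero at x* and MEC at x_m).
DWL = ½ × 5.2171 × 24.4160 = 63.6904.

DWL = $63.69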